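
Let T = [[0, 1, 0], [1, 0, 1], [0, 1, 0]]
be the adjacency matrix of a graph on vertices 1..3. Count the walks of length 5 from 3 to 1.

The number of length-5 walks from vertex 3 to vertex 1 is entry (3,1) of T⁵, where T is the adjacency matrix.
T² = [[1, 0, 1], [0, 2, 0], [1, 0, 1]]
T³ = [[0, 2, 0], [2, 0, 2], [0, 2, 0]]
T⁴ = [[2, 0, 2], [0, 4, 0], [2, 0, 2]]
T⁵ = [[0, 4, 0], [4, 0, 4], [0, 4, 0]]

0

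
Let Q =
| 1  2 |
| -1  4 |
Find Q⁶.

[[-601, 1330], [-665, 1394]]

tr Q = 5 and det Q = 6, so the characteristic polynomial is λ² − (5)λ + (6) with roots 2 and 3.
Eigenvectors give P = [[-2, -1], [-1, -1]] with P⁻¹ = [[-1, 1], [1, -2]], and Q = P·diag(2, 3)·P⁻¹.
Then Q⁶ = P·diag(64, 729)·P⁻¹ = [[-128, -729], [-64, -729]] · [[-1, 1], [1, -2]] = [[-601, 1330], [-665, 1394]].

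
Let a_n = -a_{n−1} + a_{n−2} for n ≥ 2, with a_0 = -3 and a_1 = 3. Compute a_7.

With companion matrix T = [[-1, 1], [1, 0]], [a_n, a_{n−1}]ᵀ = T·[a_{n−1}, a_{n−2}]ᵀ, so [a_7, a_6]ᵀ = T⁶·[a_1, a_0]ᵀ.
T⁶ = [[13, -8], [-8, 5]], giving [a_7, a_6]ᵀ = [[63], [-39]].

63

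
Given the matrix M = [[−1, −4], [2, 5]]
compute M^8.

[[−6559, −13120], [6560, 13121]]

tr M = 4 and det M = 3, so the characteristic polynomial is λ² − (4)λ + (3) with roots 1 and 3.
Eigenvectors give P = [[2, 1], [−1, −1]] with P⁻¹ = [[1, 1], [−1, −2]], and M = P·diag(1, 3)·P⁻¹.
Then M^8 = P·diag(1, 6561)·P⁻¹ = [[2, 6561], [−1, −6561]] · [[1, 1], [−1, −2]] = [[−6559, −13120], [6560, 13121]].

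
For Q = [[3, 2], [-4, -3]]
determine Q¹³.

[[3, 2], [-4, -3]]

Q² = I (check: tr Q = 0 and det Q = -1), so Q¹³ = Q since 13 is odd.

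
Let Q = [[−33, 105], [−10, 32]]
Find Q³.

[[−237, 735], [−70, 218]]

tr Q = −1 and det Q = −6, so the characteristic polynomial is λ² − (−1)λ + (−6) with roots 2 and −3.
Eigenvectors give P = [[3, 7], [1, 2]] with P⁻¹ = [[−2, 7], [1, −3]], and Q = P·diag(2, −3)·P⁻¹.
Then Q³ = P·diag(8, −27)·P⁻¹ = [[24, −189], [8, −54]] · [[−2, 7], [1, −3]] = [[−237, 735], [−70, 218]].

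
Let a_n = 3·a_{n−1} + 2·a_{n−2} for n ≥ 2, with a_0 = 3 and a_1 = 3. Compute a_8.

29415

With companion matrix T = [[3, 2], [1, 0]], [a_n, a_{n−1}]ᵀ = T·[a_{n−1}, a_{n−2}]ᵀ, so [a_8, a_7]ᵀ = T⁷·[a_1, a_0]ᵀ.
T⁷ = [[6279, 3526], [1763, 990]], giving [a_8, a_7]ᵀ = [[29415], [8259]].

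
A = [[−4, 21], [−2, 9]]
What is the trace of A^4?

97

tr A = 5 and det A = 6, so the characteristic polynomial is λ² − (5)λ + (6) with roots 2 and 3.
Eigenvectors give P = [[7, 3], [2, 1]] with P⁻¹ = [[1, −3], [−2, 7]], and A = P·diag(2, 3)·P⁻¹.
Then A^4 = P·diag(16, 81)·P⁻¹ = [[112, 243], [32, 81]] · [[1, −3], [−2, 7]] = [[−374, 1365], [−130, 471]].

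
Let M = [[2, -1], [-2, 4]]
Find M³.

M² = [[6, -6], [-12, 18]]
M³ = [[24, -30], [-60, 84]]

[[24, -30], [-60, 84]]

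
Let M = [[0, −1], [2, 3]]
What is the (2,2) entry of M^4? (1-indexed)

tr M = 3 and det M = 2, so the characteristic polynomial is λ² − (3)λ + (2) with roots 1 and 2.
Eigenvectors give P = [[1, −1], [−1, 2]] with P⁻¹ = [[2, 1], [1, 1]], and M = P·diag(1, 2)·P⁻¹.
Then M^4 = P·diag(1, 16)·P⁻¹ = [[1, −16], [−1, 32]] · [[2, 1], [1, 1]] = [[−14, −15], [30, 31]].

31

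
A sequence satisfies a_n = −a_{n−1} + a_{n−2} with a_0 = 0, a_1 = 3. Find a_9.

With companion matrix A = [[−1, 1], [1, 0]], [a_n, a_{n−1}]ᵀ = A·[a_{n−1}, a_{n−2}]ᵀ, so [a_9, a_8]ᵀ = A⁸·[a_1, a_0]ᵀ.
A⁸ = [[34, −21], [−21, 13]], giving [a_9, a_8]ᵀ = [[102], [−63]].

102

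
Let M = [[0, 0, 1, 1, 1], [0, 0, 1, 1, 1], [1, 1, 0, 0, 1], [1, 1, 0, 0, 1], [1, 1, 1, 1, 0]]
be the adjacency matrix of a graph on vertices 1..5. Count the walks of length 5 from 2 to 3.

The number of length-5 walks from vertex 2 to vertex 3 is entry (2,3) of M^5, where M is the adjacency matrix.
M^2 = [[3, 3, 1, 1, 2], [3, 3, 1, 1, 2], [1, 1, 3, 3, 2], [1, 1, 3, 3, 2], [2, 2, 2, 2, 4]]
M^3 = [[4, 4, 8, 8, 8], [4, 4, 8, 8, 8], [8, 8, 4, 4, 8], [8, 8, 4, 4, 8], [8, 8, 8, 8, 8]]
M^4 = [[24, 24, 16, 16, 24], [24, 24, 16, 16, 24], [16, 16, 24, 24, 24], [16, 16, 24, 24, 24], [24, 24, 24, 24, 32]]
M^5 = [[56, 56, 72, 72, 80], [56, 56, 72, 72, 80], [72, 72, 56, 56, 80], [72, 72, 56, 56, 80], [80, 80, 80, 80, 96]]

72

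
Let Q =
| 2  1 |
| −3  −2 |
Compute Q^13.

Q² = I (check: tr Q = 0 and det Q = −1), so Q^13 = Q since 13 is odd.

[[2, 1], [−3, −2]]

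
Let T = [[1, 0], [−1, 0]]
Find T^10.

T² = T (a projection; rank 1, trace 1), so T^10 = T.

[[1, 0], [−1, 0]]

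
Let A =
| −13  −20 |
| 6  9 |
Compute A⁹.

tr A = −4 and det A = 3, so the characteristic polynomial is λ² − (−4)λ + (3) with roots −3 and −1.
Eigenvectors give P = [[−2, −5], [1, 3]] with P⁻¹ = [[−3, −5], [1, 2]], and A = P·diag(−3, −1)·P⁻¹.
Then A⁹ = P·diag(−19683, −1)·P⁻¹ = [[39366, 5], [−19683, −3]] · [[−3, −5], [1, 2]] = [[−118093, −196820], [59046, 98409]].

[[−118093, −196820], [59046, 98409]]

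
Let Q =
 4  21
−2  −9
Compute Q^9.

tr Q = −5 and det Q = 6, so the characteristic polynomial is λ² − (−5)λ + (6) with roots −3 and −2.
Eigenvectors give P = [[−3, 7], [1, −2]] with P⁻¹ = [[2, 7], [1, 3]], and Q = P·diag(−3, −2)·P⁻¹.
Then Q^9 = P·diag(−19683, −512)·P⁻¹ = [[59049, −3584], [−19683, 1024]] · [[2, 7], [1, 3]] = [[114514, 402591], [−38342, −134709]].

[[114514, 402591], [−38342, −134709]]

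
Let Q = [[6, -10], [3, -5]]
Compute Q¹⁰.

Q² = Q (a projection; rank 1, trace 1), so Q¹⁰ = Q.

[[6, -10], [3, -5]]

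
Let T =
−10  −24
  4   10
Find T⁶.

[[64, 0], [0, 64]]

tr T = 0 and det T = −4, so the characteristic polynomial is λ² − (0)λ + (−4) with roots 2 and −2.
Eigenvectors give P = [[−2, 3], [1, −1]] with P⁻¹ = [[1, 3], [1, 2]], and T = P·diag(2, −2)·P⁻¹.
Then T⁶ = P·diag(64, 64)·P⁻¹ = [[−128, 192], [64, −64]] · [[1, 3], [1, 2]] = [[64, 0], [0, 64]].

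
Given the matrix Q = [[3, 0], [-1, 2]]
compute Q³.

[[27, 0], [-19, 8]]

tr Q = 5 and det Q = 6, so the characteristic polynomial is λ² − (5)λ + (6) with roots 2 and 3.
Eigenvectors give P = [[0, 1], [1, -1]] with P⁻¹ = [[1, 1], [1, 0]], and Q = P·diag(2, 3)·P⁻¹.
Then Q³ = P·diag(8, 27)·P⁻¹ = [[0, 27], [8, -27]] · [[1, 1], [1, 0]] = [[27, 0], [-19, 8]].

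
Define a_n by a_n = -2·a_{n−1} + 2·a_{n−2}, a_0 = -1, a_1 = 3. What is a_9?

With companion matrix T = [[-2, 2], [1, 0]], [a_n, a_{n−1}]ᵀ = T·[a_{n−1}, a_{n−2}]ᵀ, so [a_9, a_8]ᵀ = T⁸·[a_1, a_0]ᵀ.
T⁸ = [[2448, -1792], [-896, 656]], giving [a_9, a_8]ᵀ = [[9136], [-3344]].

9136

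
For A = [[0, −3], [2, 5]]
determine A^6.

tr A = 5 and det A = 6, so the characteristic polynomial is λ² − (5)λ + (6) with roots 2 and 3.
Eigenvectors give P = [[−3, −1], [2, 1]] with P⁻¹ = [[−1, −1], [2, 3]], and A = P·diag(2, 3)·P⁻¹.
Then A^6 = P·diag(64, 729)·P⁻¹ = [[−192, −729], [128, 729]] · [[−1, −1], [2, 3]] = [[−1266, −1995], [1330, 2059]].

[[−1266, −1995], [1330, 2059]]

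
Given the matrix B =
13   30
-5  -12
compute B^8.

tr B = 1 and det B = -6, so the characteristic polynomial is λ² − (1)λ + (-6) with roots 3 and -2.
Eigenvectors give P = [[3, -2], [-1, 1]] with P⁻¹ = [[1, 2], [1, 3]], and B = P·diag(3, -2)·P⁻¹.
Then B^8 = P·diag(6561, 256)·P⁻¹ = [[19683, -512], [-6561, 256]] · [[1, 2], [1, 3]] = [[19171, 37830], [-6305, -12354]].

[[19171, 37830], [-6305, -12354]]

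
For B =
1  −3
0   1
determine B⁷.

B = I + N where N = [[0, −3], [0, 0]] is strictly upper-triangular, so N² = 0.
(I + N)⁷ = I + 7·N = [[1, −21], [0, 1]].

[[1, −21], [0, 1]]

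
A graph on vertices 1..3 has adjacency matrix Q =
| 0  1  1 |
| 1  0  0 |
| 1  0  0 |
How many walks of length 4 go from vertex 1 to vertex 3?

0

The number of length-4 walks from vertex 1 to vertex 3 is entry (1,3) of Q^4, where Q is the adjacency matrix.
Q^2 = [[2, 0, 0], [0, 1, 1], [0, 1, 1]]
Q^3 = [[0, 2, 2], [2, 0, 0], [2, 0, 0]]
Q^4 = [[4, 0, 0], [0, 2, 2], [0, 2, 2]]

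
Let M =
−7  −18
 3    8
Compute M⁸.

tr M = 1 and det M = −2, so the characteristic polynomial is λ² − (1)λ + (−2) with roots 2 and −1.
Eigenvectors give P = [[−2, −3], [1, 1]] with P⁻¹ = [[1, 3], [−1, −2]], and M = P·diag(2, −1)·P⁻¹.
Then M⁸ = P·diag(256, 1)·P⁻¹ = [[−512, −3], [256, 1]] · [[1, 3], [−1, −2]] = [[−509, −1530], [255, 766]].

[[−509, −1530], [255, 766]]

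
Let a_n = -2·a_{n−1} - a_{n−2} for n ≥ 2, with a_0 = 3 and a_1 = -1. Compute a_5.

With companion matrix Q = [[-2, -1], [1, 0]], [a_n, a_{n−1}]ᵀ = Q·[a_{n−1}, a_{n−2}]ᵀ, so [a_5, a_4]ᵀ = Q⁴·[a_1, a_0]ᵀ.
Q⁴ = [[5, 4], [-4, -3]], giving [a_5, a_4]ᵀ = [[7], [-5]].

7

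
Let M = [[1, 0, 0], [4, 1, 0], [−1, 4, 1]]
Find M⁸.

M = I + N where N = [[0, 0, 0], [4, 0, 0], [−1, 4, 0]] is strictly lower-triangular, so N³ = 0.
(I + N)⁸ = I + 8·N + 28·N² = [[1, 0, 0], [32, 1, 0], [440, 32, 1]].

[[1, 0, 0], [32, 1, 0], [440, 32, 1]]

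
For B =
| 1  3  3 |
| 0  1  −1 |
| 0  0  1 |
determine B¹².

B = I + N where N = [[0, 3, 3], [0, 0, −1], [0, 0, 0]] is strictly upper-triangular, so N³ = 0.
(I + N)¹² = I + 12·N + 66·N² = [[1, 36, −162], [0, 1, −12], [0, 0, 1]].

[[1, 36, −162], [0, 1, −12], [0, 0, 1]]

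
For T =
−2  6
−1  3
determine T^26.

T² = T (a projection; rank 1, trace 1), so T^26 = T.

[[−2, 6], [−1, 3]]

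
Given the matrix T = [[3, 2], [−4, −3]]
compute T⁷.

T² = I (check: tr T = 0 and det T = −1), so T⁷ = T since 7 is odd.

[[3, 2], [−4, −3]]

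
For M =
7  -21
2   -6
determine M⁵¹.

M² = M (a projection; rank 1, trace 1), so M⁵¹ = M.

[[7, -21], [2, -6]]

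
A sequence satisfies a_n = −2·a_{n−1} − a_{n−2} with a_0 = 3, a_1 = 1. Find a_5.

17

With companion matrix M = [[−2, −1], [1, 0]], [a_n, a_{n−1}]ᵀ = M·[a_{n−1}, a_{n−2}]ᵀ, so [a_5, a_4]ᵀ = M⁴·[a_1, a_0]ᵀ.
M⁴ = [[5, 4], [−4, −3]], giving [a_5, a_4]ᵀ = [[17], [−13]].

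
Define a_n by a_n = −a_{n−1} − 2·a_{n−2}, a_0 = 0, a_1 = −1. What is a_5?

1

With companion matrix T = [[−1, −2], [1, 0]], [a_n, a_{n−1}]ᵀ = T·[a_{n−1}, a_{n−2}]ᵀ, so [a_5, a_4]ᵀ = T^4·[a_1, a_0]ᵀ.
T^4 = [[−1, −6], [3, 2]], giving [a_5, a_4]ᵀ = [[1], [−3]].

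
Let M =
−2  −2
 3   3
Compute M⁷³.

[[−2, −2], [3, 3]]

M² = M (a projection; rank 1, trace 1), so M⁷³ = M.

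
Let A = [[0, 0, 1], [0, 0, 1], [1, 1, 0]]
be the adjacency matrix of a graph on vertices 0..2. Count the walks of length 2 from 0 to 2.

The number of length-2 walks from vertex 0 to vertex 2 is entry (0,2) of A^2, where A is the adjacency matrix.
A^2 = [[1, 1, 0], [1, 1, 0], [0, 0, 2]]

0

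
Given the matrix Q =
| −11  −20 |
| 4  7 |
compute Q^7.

[[−10931, −21860], [4372, 8743]]

tr Q = −4 and det Q = 3, so the characteristic polynomial is λ² − (−4)λ + (3) with roots −1 and −3.
Eigenvectors give P = [[−2, 5], [1, −2]] with P⁻¹ = [[2, 5], [1, 2]], and Q = P·diag(−1, −3)·P⁻¹.
Then Q^7 = P·diag(−1, −2187)·P⁻¹ = [[2, −10935], [−1, 4374]] · [[2, 5], [1, 2]] = [[−10931, −21860], [4372, 8743]].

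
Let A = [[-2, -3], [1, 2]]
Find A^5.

[[-2, -3], [1, 2]]

A² = I (check: tr A = 0 and det A = -1), so A^5 = A since 5 is odd.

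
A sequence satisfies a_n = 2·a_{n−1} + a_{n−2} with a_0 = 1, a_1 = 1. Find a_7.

With companion matrix T = [[2, 1], [1, 0]], [a_n, a_{n−1}]ᵀ = T·[a_{n−1}, a_{n−2}]ᵀ, so [a_7, a_6]ᵀ = T⁶·[a_1, a_0]ᵀ.
T⁶ = [[169, 70], [70, 29]], giving [a_7, a_6]ᵀ = [[239], [99]].

239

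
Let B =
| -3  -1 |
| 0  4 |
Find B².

[[9, -1], [0, 16]]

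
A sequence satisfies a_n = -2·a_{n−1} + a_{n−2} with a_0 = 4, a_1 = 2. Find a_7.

58

With companion matrix A = [[-2, 1], [1, 0]], [a_n, a_{n−1}]ᵀ = A·[a_{n−1}, a_{n−2}]ᵀ, so [a_7, a_6]ᵀ = A^6·[a_1, a_0]ᵀ.
A^6 = [[169, -70], [-70, 29]], giving [a_7, a_6]ᵀ = [[58], [-24]].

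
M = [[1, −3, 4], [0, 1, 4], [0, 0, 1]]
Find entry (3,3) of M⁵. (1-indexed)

1

M = I + N where N = [[0, −3, 4], [0, 0, 4], [0, 0, 0]] is strictly upper-triangular, so N³ = 0.
(I + N)⁵ = I + 5·N + 10·N² = [[1, −15, −100], [0, 1, 20], [0, 0, 1]].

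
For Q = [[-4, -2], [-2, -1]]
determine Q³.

[[-100, -50], [-50, -25]]

Q² = [[20, 10], [10, 5]]
Q³ = [[-100, -50], [-50, -25]]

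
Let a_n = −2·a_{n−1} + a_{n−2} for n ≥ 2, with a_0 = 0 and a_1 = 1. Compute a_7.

With companion matrix Q = [[−2, 1], [1, 0]], [a_n, a_{n−1}]ᵀ = Q·[a_{n−1}, a_{n−2}]ᵀ, so [a_7, a_6]ᵀ = Q⁶·[a_1, a_0]ᵀ.
Q⁶ = [[169, −70], [−70, 29]], giving [a_7, a_6]ᵀ = [[169], [−70]].

169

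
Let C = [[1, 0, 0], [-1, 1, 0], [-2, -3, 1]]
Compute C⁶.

C = I + N where N = [[0, 0, 0], [-1, 0, 0], [-2, -3, 0]] is strictly lower-triangular, so N³ = 0.
(I + N)⁶ = I + 6·N + 15·N² = [[1, 0, 0], [-6, 1, 0], [33, -18, 1]].

[[1, 0, 0], [-6, 1, 0], [33, -18, 1]]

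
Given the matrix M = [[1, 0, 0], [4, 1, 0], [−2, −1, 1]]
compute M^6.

[[1, 0, 0], [24, 1, 0], [−72, −6, 1]]

M = I + N where N = [[0, 0, 0], [4, 0, 0], [−2, −1, 0]] is strictly lower-triangular, so N^3 = 0.
(I + N)^6 = I + 6·N + 15·N^2 = [[1, 0, 0], [24, 1, 0], [−72, −6, 1]].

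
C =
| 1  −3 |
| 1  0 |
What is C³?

[[−5, 6], [−2, −3]]

C² = [[−2, −3], [1, −3]]
C³ = [[−5, 6], [−2, −3]]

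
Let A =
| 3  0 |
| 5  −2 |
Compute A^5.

tr A = 1 and det A = −6, so the characteristic polynomial is λ² − (1)λ + (−6) with roots −2 and 3.
Eigenvectors give P = [[0, 1], [−1, 1]] with P⁻¹ = [[1, −1], [1, 0]], and A = P·diag(−2, 3)·P⁻¹.
Then A^5 = P·diag(−32, 243)·P⁻¹ = [[0, 243], [32, 243]] · [[1, −1], [1, 0]] = [[243, 0], [275, −32]].

[[243, 0], [275, −32]]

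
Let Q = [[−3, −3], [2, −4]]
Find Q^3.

Q^2 = [[3, 21], [−14, 10]]
Q^3 = [[33, −93], [62, 2]]

[[33, −93], [62, 2]]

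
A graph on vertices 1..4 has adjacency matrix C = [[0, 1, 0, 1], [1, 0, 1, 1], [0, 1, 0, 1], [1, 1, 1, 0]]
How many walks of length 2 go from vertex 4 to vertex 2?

2

The number of length-2 walks from vertex 4 to vertex 2 is entry (4,2) of C², where C is the adjacency matrix.
C² = [[2, 1, 2, 1], [1, 3, 1, 2], [2, 1, 2, 1], [1, 2, 1, 3]]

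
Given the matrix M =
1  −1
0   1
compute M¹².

M = I + N where N = [[0, −1], [0, 0]] is strictly upper-triangular, so N² = 0.
(I + N)¹² = I + 12·N = [[1, −12], [0, 1]].

[[1, −12], [0, 1]]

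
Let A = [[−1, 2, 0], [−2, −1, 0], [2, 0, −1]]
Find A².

[[−3, −4, 0], [4, −3, 0], [−4, 4, 1]]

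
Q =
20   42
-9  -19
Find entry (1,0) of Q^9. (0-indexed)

tr Q = 1 and det Q = -2, so the characteristic polynomial is λ² − (1)λ + (-2) with roots 2 and -1.
Eigenvectors give P = [[-7, 2], [3, -1]] with P⁻¹ = [[-1, -2], [-3, -7]], and Q = P·diag(2, -1)·P⁻¹.
Then Q^9 = P·diag(512, -1)·P⁻¹ = [[-3584, -2], [1536, 1]] · [[-1, -2], [-3, -7]] = [[3590, 7182], [-1539, -3079]].

-1539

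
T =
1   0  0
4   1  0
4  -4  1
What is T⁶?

T = I + N where N = [[0, 0, 0], [4, 0, 0], [4, -4, 0]] is strictly lower-triangular, so N³ = 0.
(I + N)⁶ = I + 6·N + 15·N² = [[1, 0, 0], [24, 1, 0], [-216, -24, 1]].

[[1, 0, 0], [24, 1, 0], [-216, -24, 1]]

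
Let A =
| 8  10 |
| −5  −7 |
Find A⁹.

[[39878, 40390], [−20195, −20707]]

tr A = 1 and det A = −6, so the characteristic polynomial is λ² − (1)λ + (−6) with roots −2 and 3.
Eigenvectors give P = [[−1, 2], [1, −1]] with P⁻¹ = [[1, 2], [1, 1]], and A = P·diag(−2, 3)·P⁻¹.
Then A⁹ = P·diag(−512, 19683)·P⁻¹ = [[512, 39366], [−512, −19683]] · [[1, 2], [1, 1]] = [[39878, 40390], [−20195, −20707]].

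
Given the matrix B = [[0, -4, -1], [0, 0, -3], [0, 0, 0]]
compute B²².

B is strictly triangular, hence nilpotent: B³ = 0, so B²² = 0.

[[0, 0, 0], [0, 0, 0], [0, 0, 0]]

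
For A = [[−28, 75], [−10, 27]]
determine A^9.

tr A = −1 and det A = −6, so the characteristic polynomial is λ² − (−1)λ + (−6) with roots −3 and 2.
Eigenvectors give P = [[−3, −5], [−1, −2]] with P⁻¹ = [[−2, 5], [1, −3]], and A = P·diag(−3, 2)·P⁻¹.
Then A^9 = P·diag(−19683, 512)·P⁻¹ = [[59049, −2560], [19683, −1024]] · [[−2, 5], [1, −3]] = [[−120658, 302925], [−40390, 101487]].

[[−120658, 302925], [−40390, 101487]]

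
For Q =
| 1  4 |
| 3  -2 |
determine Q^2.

[[13, -4], [-3, 16]]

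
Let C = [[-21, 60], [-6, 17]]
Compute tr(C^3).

tr C = -4 and det C = 3, so the characteristic polynomial is λ² − (-4)λ + (3) with roots -3 and -1.
Eigenvectors give P = [[10, 3], [3, 1]] with P⁻¹ = [[1, -3], [-3, 10]], and C = P·diag(-3, -1)·P⁻¹.
Then C^3 = P·diag(-27, -1)·P⁻¹ = [[-270, -3], [-81, -1]] · [[1, -3], [-3, 10]] = [[-261, 780], [-78, 233]].

-28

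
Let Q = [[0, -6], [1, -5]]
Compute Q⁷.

tr Q = -5 and det Q = 6, so the characteristic polynomial is λ² − (-5)λ + (6) with roots -2 and -3.
Eigenvectors give P = [[3, 2], [1, 1]] with P⁻¹ = [[1, -2], [-1, 3]], and Q = P·diag(-2, -3)·P⁻¹.
Then Q⁷ = P·diag(-128, -2187)·P⁻¹ = [[-384, -4374], [-128, -2187]] · [[1, -2], [-1, 3]] = [[3990, -12354], [2059, -6305]].

[[3990, -12354], [2059, -6305]]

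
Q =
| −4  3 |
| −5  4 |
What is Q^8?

[[1, 0], [0, 1]]

Q² = I (check: tr Q = 0 and det Q = −1), so Q^8 = I since 8 is even.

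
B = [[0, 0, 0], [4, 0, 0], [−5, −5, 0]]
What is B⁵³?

[[0, 0, 0], [0, 0, 0], [0, 0, 0]]

B is strictly triangular, hence nilpotent: B³ = 0, so B⁵³ = 0.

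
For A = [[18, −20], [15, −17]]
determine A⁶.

[[2724, −2660], [1995, −1931]]

tr A = 1 and det A = −6, so the characteristic polynomial is λ² − (1)λ + (−6) with roots −2 and 3.
Eigenvectors give P = [[−1, −4], [−1, −3]] with P⁻¹ = [[3, −4], [−1, 1]], and A = P·diag(−2, 3)·P⁻¹.
Then A⁶ = P·diag(64, 729)·P⁻¹ = [[−64, −2916], [−64, −2187]] · [[3, −4], [−1, 1]] = [[2724, −2660], [1995, −1931]].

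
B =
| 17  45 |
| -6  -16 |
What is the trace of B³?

tr B = 1 and det B = -2, so the characteristic polynomial is λ² − (1)λ + (-2) with roots -1 and 2.
Eigenvectors give P = [[-5, -3], [2, 1]] with P⁻¹ = [[1, 3], [-2, -5]], and B = P·diag(-1, 2)·P⁻¹.
Then B³ = P·diag(-1, 8)·P⁻¹ = [[5, -24], [-2, 8]] · [[1, 3], [-2, -5]] = [[53, 135], [-18, -46]].

7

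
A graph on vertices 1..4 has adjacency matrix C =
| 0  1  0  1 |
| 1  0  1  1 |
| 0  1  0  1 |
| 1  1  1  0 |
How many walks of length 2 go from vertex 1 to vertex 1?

The number of length-2 walks from vertex 1 to vertex 1 is entry (1,1) of C^2, where C is the adjacency matrix.
C^2 = [[2, 1, 2, 1], [1, 3, 1, 2], [2, 1, 2, 1], [1, 2, 1, 3]]

2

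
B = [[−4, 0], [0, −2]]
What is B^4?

B^2 = [[16, 0], [0, 4]]
B^3 = [[−64, 0], [0, −8]]
B^4 = [[256, 0], [0, 16]]

[[256, 0], [0, 16]]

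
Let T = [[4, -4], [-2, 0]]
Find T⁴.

T² = [[24, -16], [-8, 8]]
T³ = [[128, -96], [-48, 32]]
T⁴ = [[704, -512], [-256, 192]]

[[704, -512], [-256, 192]]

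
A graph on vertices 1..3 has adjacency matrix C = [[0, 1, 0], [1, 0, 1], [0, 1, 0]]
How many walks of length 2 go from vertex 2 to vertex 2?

The number of length-2 walks from vertex 2 to vertex 2 is entry (2,2) of C², where C is the adjacency matrix.
C² = [[1, 0, 1], [0, 2, 0], [1, 0, 1]]

2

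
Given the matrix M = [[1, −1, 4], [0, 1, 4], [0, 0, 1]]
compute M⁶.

M = I + N where N = [[0, −1, 4], [0, 0, 4], [0, 0, 0]] is strictly upper-triangular, so N³ = 0.
(I + N)⁶ = I + 6·N + 15·N² = [[1, −6, −36], [0, 1, 24], [0, 0, 1]].

[[1, −6, −36], [0, 1, 24], [0, 0, 1]]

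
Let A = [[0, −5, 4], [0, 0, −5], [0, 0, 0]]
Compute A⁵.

[[0, 0, 0], [0, 0, 0], [0, 0, 0]]

A is strictly triangular, hence nilpotent: A³ = 0, so A⁵ = 0.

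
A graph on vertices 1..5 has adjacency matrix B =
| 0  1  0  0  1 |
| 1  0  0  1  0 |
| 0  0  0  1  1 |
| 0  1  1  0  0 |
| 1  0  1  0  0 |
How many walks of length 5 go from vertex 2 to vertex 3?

The number of length-5 walks from vertex 2 to vertex 3 is entry (2,3) of B⁵, where B is the adjacency matrix.
B² = [[2, 0, 1, 1, 0], [0, 2, 1, 0, 1], [1, 1, 2, 0, 0], [1, 0, 0, 2, 1], [0, 1, 0, 1, 2]]
B³ = [[0, 3, 1, 1, 3], [3, 0, 1, 3, 1], [1, 1, 0, 3, 3], [1, 3, 3, 0, 1], [3, 1, 3, 1, 0]]
B⁴ = [[6, 1, 4, 4, 1], [1, 6, 4, 1, 4], [4, 4, 6, 1, 1], [4, 1, 1, 6, 4], [1, 4, 1, 4, 6]]
B⁵ = [[2, 10, 5, 5, 10], [10, 2, 5, 10, 5], [5, 5, 2, 10, 10], [5, 10, 10, 2, 5], [10, 5, 10, 5, 2]]

5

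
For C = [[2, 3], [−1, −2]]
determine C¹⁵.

C² = I (check: tr C = 0 and det C = −1), so C¹⁵ = C since 15 is odd.

[[2, 3], [−1, −2]]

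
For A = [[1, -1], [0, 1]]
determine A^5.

[[1, -5], [0, 1]]

A = I + N where N = [[0, -1], [0, 0]] is strictly upper-triangular, so N^2 = 0.
(I + N)^5 = I + 5·N = [[1, -5], [0, 1]].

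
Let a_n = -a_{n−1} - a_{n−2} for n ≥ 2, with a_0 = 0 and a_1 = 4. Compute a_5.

-4

With companion matrix T = [[-1, -1], [1, 0]], [a_n, a_{n−1}]ᵀ = T·[a_{n−1}, a_{n−2}]ᵀ, so [a_5, a_4]ᵀ = T^4·[a_1, a_0]ᵀ.
T^4 = [[-1, -1], [1, 0]], giving [a_5, a_4]ᵀ = [[-4], [4]].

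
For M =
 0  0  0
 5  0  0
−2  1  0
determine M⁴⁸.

M is strictly triangular, hence nilpotent: M³ = 0, so M⁴⁸ = 0.

[[0, 0, 0], [0, 0, 0], [0, 0, 0]]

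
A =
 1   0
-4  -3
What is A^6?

tr A = -2 and det A = -3, so the characteristic polynomial is λ² − (-2)λ + (-3) with roots -3 and 1.
Eigenvectors give P = [[0, -1], [-1, 1]] with P⁻¹ = [[-1, -1], [-1, 0]], and A = P·diag(-3, 1)·P⁻¹.
Then A^6 = P·diag(729, 1)·P⁻¹ = [[0, -1], [-729, 1]] · [[-1, -1], [-1, 0]] = [[1, 0], [728, 729]].

[[1, 0], [728, 729]]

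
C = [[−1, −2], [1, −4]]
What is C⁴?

tr C = −5 and det C = 6, so the characteristic polynomial is λ² − (−5)λ + (6) with roots −2 and −3.
Eigenvectors give P = [[2, 1], [1, 1]] with P⁻¹ = [[1, −1], [−1, 2]], and C = P·diag(−2, −3)·P⁻¹.
Then C⁴ = P·diag(16, 81)·P⁻¹ = [[32, 81], [16, 81]] · [[1, −1], [−1, 2]] = [[−49, 130], [−65, 146]].

[[−49, 130], [−65, 146]]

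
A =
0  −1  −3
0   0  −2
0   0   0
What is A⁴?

A is strictly triangular, hence nilpotent: A³ = 0, so A⁴ = 0.

[[0, 0, 0], [0, 0, 0], [0, 0, 0]]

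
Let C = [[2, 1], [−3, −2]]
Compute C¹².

[[1, 0], [0, 1]]

C² = I (check: tr C = 0 and det C = −1), so C¹² = I since 12 is even.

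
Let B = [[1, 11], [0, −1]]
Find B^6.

[[1, 0], [0, 1]]

B² = I (check: tr B = 0 and det B = −1), so B^6 = I since 6 is even.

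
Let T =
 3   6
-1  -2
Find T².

[[3, 6], [-1, -2]]

T² = T (a projection; rank 1, trace 1), so T² = T.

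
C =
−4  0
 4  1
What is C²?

[[16, 0], [−12, 1]]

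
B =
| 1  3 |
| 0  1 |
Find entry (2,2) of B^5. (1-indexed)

B = I + N where N = [[0, 3], [0, 0]] is strictly upper-triangular, so N^2 = 0.
(I + N)^5 = I + 5·N = [[1, 15], [0, 1]].

1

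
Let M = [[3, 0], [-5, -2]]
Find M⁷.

[[2187, 0], [-2315, -128]]

tr M = 1 and det M = -6, so the characteristic polynomial is λ² − (1)λ + (-6) with roots 3 and -2.
Eigenvectors give P = [[1, 0], [-1, -1]] with P⁻¹ = [[1, 0], [-1, -1]], and M = P·diag(3, -2)·P⁻¹.
Then M⁷ = P·diag(2187, -128)·P⁻¹ = [[2187, 0], [-2187, 128]] · [[1, 0], [-1, -1]] = [[2187, 0], [-2315, -128]].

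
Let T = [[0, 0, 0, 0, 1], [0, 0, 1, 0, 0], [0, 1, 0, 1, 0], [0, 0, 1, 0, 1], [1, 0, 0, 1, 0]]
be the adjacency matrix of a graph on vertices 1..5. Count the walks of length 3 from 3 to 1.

1

The number of length-3 walks from vertex 3 to vertex 1 is entry (3,1) of T³, where T is the adjacency matrix.
T² = [[1, 0, 0, 1, 0], [0, 1, 0, 1, 0], [0, 0, 2, 0, 1], [1, 1, 0, 2, 0], [0, 0, 1, 0, 2]]
T³ = [[0, 0, 1, 0, 2], [0, 0, 2, 0, 1], [1, 2, 0, 3, 0], [0, 0, 3, 0, 3], [2, 1, 0, 3, 0]]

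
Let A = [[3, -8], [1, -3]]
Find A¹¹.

[[3, -8], [1, -3]]

A² = I (check: tr A = 0 and det A = -1), so A¹¹ = A since 11 is odd.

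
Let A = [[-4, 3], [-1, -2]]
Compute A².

[[13, -18], [6, 1]]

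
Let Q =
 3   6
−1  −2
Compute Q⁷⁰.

Q² = Q (a projection; rank 1, trace 1), so Q⁷⁰ = Q.

[[3, 6], [−1, −2]]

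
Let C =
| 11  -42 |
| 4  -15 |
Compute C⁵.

tr C = -4 and det C = 3, so the characteristic polynomial is λ² − (-4)λ + (3) with roots -3 and -1.
Eigenvectors give P = [[-3, 7], [-1, 2]] with P⁻¹ = [[2, -7], [1, -3]], and C = P·diag(-3, -1)·P⁻¹.
Then C⁵ = P·diag(-243, -1)·P⁻¹ = [[729, -7], [243, -2]] · [[2, -7], [1, -3]] = [[1451, -5082], [484, -1695]].

[[1451, -5082], [484, -1695]]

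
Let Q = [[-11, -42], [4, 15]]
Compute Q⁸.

tr Q = 4 and det Q = 3, so the characteristic polynomial is λ² − (4)λ + (3) with roots 3 and 1.
Eigenvectors give P = [[3, -7], [-1, 2]] with P⁻¹ = [[-2, -7], [-1, -3]], and Q = P·diag(3, 1)·P⁻¹.
Then Q⁸ = P·diag(6561, 1)·P⁻¹ = [[19683, -7], [-6561, 2]] · [[-2, -7], [-1, -3]] = [[-39359, -137760], [13120, 45921]].

[[-39359, -137760], [13120, 45921]]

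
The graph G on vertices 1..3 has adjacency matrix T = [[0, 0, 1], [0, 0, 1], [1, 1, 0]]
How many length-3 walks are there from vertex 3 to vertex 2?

The number of length-3 walks from vertex 3 to vertex 2 is entry (3,2) of T^3, where T is the adjacency matrix.
T^2 = [[1, 1, 0], [1, 1, 0], [0, 0, 2]]
T^3 = [[0, 0, 2], [0, 0, 2], [2, 2, 0]]

2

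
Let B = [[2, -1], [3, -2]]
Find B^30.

[[1, 0], [0, 1]]

B² = I (check: tr B = 0 and det B = -1), so B^30 = I since 30 is even.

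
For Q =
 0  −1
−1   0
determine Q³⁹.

[[0, −1], [−1, 0]]

Q² = I (check: tr Q = 0 and det Q = −1), so Q³⁹ = Q since 39 is odd.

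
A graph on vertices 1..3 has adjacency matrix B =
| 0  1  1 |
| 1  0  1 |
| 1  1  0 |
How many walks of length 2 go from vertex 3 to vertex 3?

2

The number of length-2 walks from vertex 3 to vertex 3 is entry (3,3) of B^2, where B is the adjacency matrix.
B^2 = [[2, 1, 1], [1, 2, 1], [1, 1, 2]]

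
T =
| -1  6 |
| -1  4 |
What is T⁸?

tr T = 3 and det T = 2, so the characteristic polynomial is λ² − (3)λ + (2) with roots 1 and 2.
Eigenvectors give P = [[-3, 2], [-1, 1]] with P⁻¹ = [[-1, 2], [-1, 3]], and T = P·diag(1, 2)·P⁻¹.
Then T⁸ = P·diag(1, 256)·P⁻¹ = [[-3, 512], [-1, 256]] · [[-1, 2], [-1, 3]] = [[-509, 1530], [-255, 766]].

[[-509, 1530], [-255, 766]]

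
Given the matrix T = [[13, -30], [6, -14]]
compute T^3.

[[37, -90], [18, -44]]

tr T = -1 and det T = -2, so the characteristic polynomial is λ² − (-1)λ + (-2) with roots 1 and -2.
Eigenvectors give P = [[5, 2], [2, 1]] with P⁻¹ = [[1, -2], [-2, 5]], and T = P·diag(1, -2)·P⁻¹.
Then T^3 = P·diag(1, -8)·P⁻¹ = [[5, -16], [2, -8]] · [[1, -2], [-2, 5]] = [[37, -90], [18, -44]].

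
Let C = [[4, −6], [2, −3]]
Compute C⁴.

[[4, −6], [2, −3]]

C² = C (a projection; rank 1, trace 1), so C⁴ = C.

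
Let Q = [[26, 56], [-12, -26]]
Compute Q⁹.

tr Q = 0 and det Q = -4, so the characteristic polynomial is λ² − (0)λ + (-4) with roots -2 and 2.
Eigenvectors give P = [[-2, -7], [1, 3]] with P⁻¹ = [[3, 7], [-1, -2]], and Q = P·diag(-2, 2)·P⁻¹.
Then Q⁹ = P·diag(-512, 512)·P⁻¹ = [[1024, -3584], [-512, 1536]] · [[3, 7], [-1, -2]] = [[6656, 14336], [-3072, -6656]].

[[6656, 14336], [-3072, -6656]]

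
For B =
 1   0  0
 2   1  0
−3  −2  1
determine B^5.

B = I + N where N = [[0, 0, 0], [2, 0, 0], [−3, −2, 0]] is strictly lower-triangular, so N^3 = 0.
(I + N)^5 = I + 5·N + 10·N^2 = [[1, 0, 0], [10, 1, 0], [−55, −10, 1]].

[[1, 0, 0], [10, 1, 0], [−55, −10, 1]]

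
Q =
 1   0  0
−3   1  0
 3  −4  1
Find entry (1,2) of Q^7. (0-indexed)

0

Q = I + N where N = [[0, 0, 0], [−3, 0, 0], [3, −4, 0]] is strictly lower-triangular, so N^3 = 0.
(I + N)^7 = I + 7·N + 21·N^2 = [[1, 0, 0], [−21, 1, 0], [273, −28, 1]].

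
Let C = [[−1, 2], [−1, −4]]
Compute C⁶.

[[−601, −1330], [665, 1394]]

tr C = −5 and det C = 6, so the characteristic polynomial is λ² − (−5)λ + (6) with roots −3 and −2.
Eigenvectors give P = [[1, −2], [−1, 1]] with P⁻¹ = [[−1, −2], [−1, −1]], and C = P·diag(−3, −2)·P⁻¹.
Then C⁶ = P·diag(729, 64)·P⁻¹ = [[729, −128], [−729, 64]] · [[−1, −2], [−1, −1]] = [[−601, −1330], [665, 1394]].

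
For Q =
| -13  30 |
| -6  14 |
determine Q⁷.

[[-517, 1290], [-258, 644]]

tr Q = 1 and det Q = -2, so the characteristic polynomial is λ² − (1)λ + (-2) with roots 2 and -1.
Eigenvectors give P = [[2, 5], [1, 2]] with P⁻¹ = [[-2, 5], [1, -2]], and Q = P·diag(2, -1)·P⁻¹.
Then Q⁷ = P·diag(128, -1)·P⁻¹ = [[256, -5], [128, -2]] · [[-2, 5], [1, -2]] = [[-517, 1290], [-258, 644]].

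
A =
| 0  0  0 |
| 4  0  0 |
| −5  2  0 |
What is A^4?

A is strictly triangular, hence nilpotent: A^3 = 0, so A^4 = 0.

[[0, 0, 0], [0, 0, 0], [0, 0, 0]]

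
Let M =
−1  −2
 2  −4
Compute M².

[[−3, 10], [−10, 12]]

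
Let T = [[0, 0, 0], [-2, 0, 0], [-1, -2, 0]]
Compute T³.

T is strictly triangular, hence nilpotent: T³ = 0, so T³ = 0.

[[0, 0, 0], [0, 0, 0], [0, 0, 0]]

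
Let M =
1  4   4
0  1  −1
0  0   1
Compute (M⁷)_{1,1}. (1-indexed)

M = I + N where N = [[0, 4, 4], [0, 0, −1], [0, 0, 0]] is strictly upper-triangular, so N³ = 0.
(I + N)⁷ = I + 7·N + 21·N² = [[1, 28, −56], [0, 1, −7], [0, 0, 1]].

1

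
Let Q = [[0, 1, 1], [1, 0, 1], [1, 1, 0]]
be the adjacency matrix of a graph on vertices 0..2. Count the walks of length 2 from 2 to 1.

The number of length-2 walks from vertex 2 to vertex 1 is entry (2,1) of Q², where Q is the adjacency matrix.
Q² = [[2, 1, 1], [1, 2, 1], [1, 1, 2]]

1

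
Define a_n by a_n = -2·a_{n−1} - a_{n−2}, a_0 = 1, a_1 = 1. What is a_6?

With companion matrix M = [[-2, -1], [1, 0]], [a_n, a_{n−1}]ᵀ = M·[a_{n−1}, a_{n−2}]ᵀ, so [a_6, a_5]ᵀ = M⁵·[a_1, a_0]ᵀ.
M⁵ = [[-6, -5], [5, 4]], giving [a_6, a_5]ᵀ = [[-11], [9]].

-11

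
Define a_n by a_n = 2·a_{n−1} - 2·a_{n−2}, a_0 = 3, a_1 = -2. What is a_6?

40

With companion matrix A = [[2, -2], [1, 0]], [a_n, a_{n−1}]ᵀ = A·[a_{n−1}, a_{n−2}]ᵀ, so [a_6, a_5]ᵀ = A⁵·[a_1, a_0]ᵀ.
A⁵ = [[-8, 8], [-4, 0]], giving [a_6, a_5]ᵀ = [[40], [8]].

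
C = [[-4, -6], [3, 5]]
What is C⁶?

[[-62, -126], [63, 127]]

tr C = 1 and det C = -2, so the characteristic polynomial is λ² − (1)λ + (-2) with roots -1 and 2.
Eigenvectors give P = [[2, -1], [-1, 1]] with P⁻¹ = [[1, 1], [1, 2]], and C = P·diag(-1, 2)·P⁻¹.
Then C⁶ = P·diag(1, 64)·P⁻¹ = [[2, -64], [-1, 64]] · [[1, 1], [1, 2]] = [[-62, -126], [63, 127]].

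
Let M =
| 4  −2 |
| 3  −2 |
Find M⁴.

M² = [[10, −4], [6, −2]]
M³ = [[28, −12], [18, −8]]
M⁴ = [[76, −32], [48, −20]]

[[76, −32], [48, −20]]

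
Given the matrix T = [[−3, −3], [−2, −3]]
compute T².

[[15, 18], [12, 15]]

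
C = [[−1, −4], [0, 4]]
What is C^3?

[[−1, −52], [0, 64]]

C^2 = [[1, −12], [0, 16]]
C^3 = [[−1, −52], [0, 64]]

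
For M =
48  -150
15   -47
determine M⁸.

[[63306, -189150], [18915, -56489]]

tr M = 1 and det M = -6, so the characteristic polynomial is λ² − (1)λ + (-6) with roots 3 and -2.
Eigenvectors give P = [[10, 3], [3, 1]] with P⁻¹ = [[1, -3], [-3, 10]], and M = P·diag(3, -2)·P⁻¹.
Then M⁸ = P·diag(6561, 256)·P⁻¹ = [[65610, 768], [19683, 256]] · [[1, -3], [-3, 10]] = [[63306, -189150], [18915, -56489]].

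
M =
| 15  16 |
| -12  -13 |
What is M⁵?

tr M = 2 and det M = -3, so the characteristic polynomial is λ² − (2)λ + (-3) with roots 3 and -1.
Eigenvectors give P = [[4, 1], [-3, -1]] with P⁻¹ = [[1, 1], [-3, -4]], and M = P·diag(3, -1)·P⁻¹.
Then M⁵ = P·diag(243, -1)·P⁻¹ = [[972, -1], [-729, 1]] · [[1, 1], [-3, -4]] = [[975, 976], [-732, -733]].

[[975, 976], [-732, -733]]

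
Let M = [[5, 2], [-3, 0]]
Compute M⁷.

[[6305, 4118], [-6177, -3990]]

tr M = 5 and det M = 6, so the characteristic polynomial is λ² − (5)λ + (6) with roots 3 and 2.
Eigenvectors give P = [[-1, -2], [1, 3]] with P⁻¹ = [[-3, -2], [1, 1]], and M = P·diag(3, 2)·P⁻¹.
Then M⁷ = P·diag(2187, 128)·P⁻¹ = [[-2187, -256], [2187, 384]] · [[-3, -2], [1, 1]] = [[6305, 4118], [-6177, -3990]].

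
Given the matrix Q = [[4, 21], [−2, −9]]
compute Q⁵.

[[1234, 4431], [−422, −1509]]

tr Q = −5 and det Q = 6, so the characteristic polynomial is λ² − (−5)λ + (6) with roots −3 and −2.
Eigenvectors give P = [[−3, 7], [1, −2]] with P⁻¹ = [[2, 7], [1, 3]], and Q = P·diag(−3, −2)·P⁻¹.
Then Q⁵ = P·diag(−243, −32)·P⁻¹ = [[729, −224], [−243, 64]] · [[2, 7], [1, 3]] = [[1234, 4431], [−422, −1509]].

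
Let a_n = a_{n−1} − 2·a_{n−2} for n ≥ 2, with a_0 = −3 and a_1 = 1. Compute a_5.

−19

With companion matrix M = [[1, −2], [1, 0]], [a_n, a_{n−1}]ᵀ = M·[a_{n−1}, a_{n−2}]ᵀ, so [a_5, a_4]ᵀ = M^4·[a_1, a_0]ᵀ.
M^4 = [[−1, 6], [−3, 2]], giving [a_5, a_4]ᵀ = [[−19], [−9]].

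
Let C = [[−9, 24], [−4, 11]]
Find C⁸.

tr C = 2 and det C = −3, so the characteristic polynomial is λ² − (2)λ + (−3) with roots 3 and −1.
Eigenvectors give P = [[2, 3], [1, 1]] with P⁻¹ = [[−1, 3], [1, −2]], and C = P·diag(3, −1)·P⁻¹.
Then C⁸ = P·diag(6561, 1)·P⁻¹ = [[13122, 3], [6561, 1]] · [[−1, 3], [1, −2]] = [[−13119, 39360], [−6560, 19681]].

[[−13119, 39360], [−6560, 19681]]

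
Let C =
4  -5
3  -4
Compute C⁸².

C² = I (check: tr C = 0 and det C = -1), so C⁸² = I since 82 is even.

[[1, 0], [0, 1]]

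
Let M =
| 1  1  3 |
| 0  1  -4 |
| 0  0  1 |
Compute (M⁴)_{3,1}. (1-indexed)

M = I + N where N = [[0, 1, 3], [0, 0, -4], [0, 0, 0]] is strictly upper-triangular, so N³ = 0.
(I + N)⁴ = I + 4·N + 6·N² = [[1, 4, -12], [0, 1, -16], [0, 0, 1]].

0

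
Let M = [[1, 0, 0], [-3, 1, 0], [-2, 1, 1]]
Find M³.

[[1, 0, 0], [-9, 1, 0], [-15, 3, 1]]

M = I + N where N = [[0, 0, 0], [-3, 0, 0], [-2, 1, 0]] is strictly lower-triangular, so N³ = 0.
(I + N)³ = I + 3·N + 3·N² = [[1, 0, 0], [-9, 1, 0], [-15, 3, 1]].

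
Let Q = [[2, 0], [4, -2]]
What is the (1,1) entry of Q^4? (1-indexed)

Q^2 = [[4, 0], [0, 4]]
Q^3 = [[8, 0], [16, -8]]
Q^4 = [[16, 0], [0, 16]]

16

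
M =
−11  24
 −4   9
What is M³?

tr M = −2 and det M = −3, so the characteristic polynomial is λ² − (−2)λ + (−3) with roots 1 and −3.
Eigenvectors give P = [[−2, 3], [−1, 1]] with P⁻¹ = [[1, −3], [1, −2]], and M = P·diag(1, −3)·P⁻¹.
Then M³ = P·diag(1, −27)·P⁻¹ = [[−2, −81], [−1, −27]] · [[1, −3], [1, −2]] = [[−83, 168], [−28, 57]].

[[−83, 168], [−28, 57]]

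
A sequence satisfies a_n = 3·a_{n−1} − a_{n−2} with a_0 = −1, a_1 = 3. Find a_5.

186

With companion matrix B = [[3, −1], [1, 0]], [a_n, a_{n−1}]ᵀ = B·[a_{n−1}, a_{n−2}]ᵀ, so [a_5, a_4]ᵀ = B⁴·[a_1, a_0]ᵀ.
B⁴ = [[55, −21], [21, −8]], giving [a_5, a_4]ᵀ = [[186], [71]].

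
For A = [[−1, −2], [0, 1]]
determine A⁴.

[[1, 0], [0, 1]]

A² = I (check: tr A = 0 and det A = −1), so A⁴ = I since 4 is even.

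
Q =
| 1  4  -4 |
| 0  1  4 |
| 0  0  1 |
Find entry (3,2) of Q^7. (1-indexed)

0

Q = I + N where N = [[0, 4, -4], [0, 0, 4], [0, 0, 0]] is strictly upper-triangular, so N^3 = 0.
(I + N)^7 = I + 7·N + 21·N^2 = [[1, 28, 308], [0, 1, 28], [0, 0, 1]].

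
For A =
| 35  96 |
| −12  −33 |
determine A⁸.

[[59041, 157440], [−19680, −52479]]

tr A = 2 and det A = −3, so the characteristic polynomial is λ² − (2)λ + (−3) with roots −1 and 3.
Eigenvectors give P = [[8, 3], [−3, −1]] with P⁻¹ = [[−1, −3], [3, 8]], and A = P·diag(−1, 3)·P⁻¹.
Then A⁸ = P·diag(1, 6561)·P⁻¹ = [[8, 19683], [−3, −6561]] · [[−1, −3], [3, 8]] = [[59041, 157440], [−19680, −52479]].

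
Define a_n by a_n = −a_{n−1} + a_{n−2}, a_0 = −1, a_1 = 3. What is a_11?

With companion matrix B = [[−1, 1], [1, 0]], [a_n, a_{n−1}]ᵀ = B·[a_{n−1}, a_{n−2}]ᵀ, so [a_11, a_10]ᵀ = B¹⁰·[a_1, a_0]ᵀ.
B¹⁰ = [[89, −55], [−55, 34]], giving [a_11, a_10]ᵀ = [[322], [−199]].

322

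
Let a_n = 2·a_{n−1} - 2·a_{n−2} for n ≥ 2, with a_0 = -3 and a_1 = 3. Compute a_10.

With companion matrix A = [[2, -2], [1, 0]], [a_n, a_{n−1}]ᵀ = A·[a_{n−1}, a_{n−2}]ᵀ, so [a_10, a_9]ᵀ = A^9·[a_1, a_0]ᵀ.
A^9 = [[32, -32], [16, 0]], giving [a_10, a_9]ᵀ = [[192], [48]].

192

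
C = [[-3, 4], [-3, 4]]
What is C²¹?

[[-3, 4], [-3, 4]]

C² = C (a projection; rank 1, trace 1), so C²¹ = C.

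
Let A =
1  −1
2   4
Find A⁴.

[[−49, −65], [130, 146]]

A² = [[−1, −5], [10, 14]]
A³ = [[−11, −19], [38, 46]]
A⁴ = [[−49, −65], [130, 146]]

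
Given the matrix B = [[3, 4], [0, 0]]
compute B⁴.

[[81, 108], [0, 0]]

B² = [[9, 12], [0, 0]]
B³ = [[27, 36], [0, 0]]
B⁴ = [[81, 108], [0, 0]]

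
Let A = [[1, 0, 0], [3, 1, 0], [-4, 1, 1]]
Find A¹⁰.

A = I + N where N = [[0, 0, 0], [3, 0, 0], [-4, 1, 0]] is strictly lower-triangular, so N³ = 0.
(I + N)¹⁰ = I + 10·N + 45·N² = [[1, 0, 0], [30, 1, 0], [95, 10, 1]].

[[1, 0, 0], [30, 1, 0], [95, 10, 1]]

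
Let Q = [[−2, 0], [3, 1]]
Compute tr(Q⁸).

257

tr Q = −1 and det Q = −2, so the characteristic polynomial is λ² − (−1)λ + (−2) with roots −2 and 1.
Eigenvectors give P = [[−1, 0], [1, 1]] with P⁻¹ = [[−1, 0], [1, 1]], and Q = P·diag(−2, 1)·P⁻¹.
Then Q⁸ = P·diag(256, 1)·P⁻¹ = [[−256, 0], [256, 1]] · [[−1, 0], [1, 1]] = [[256, 0], [−255, 1]].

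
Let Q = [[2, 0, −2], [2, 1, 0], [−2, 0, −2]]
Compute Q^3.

[[16, 0, −16], [22, 1, −4], [−16, 0, −16]]

Q^2 = [[8, 0, 0], [6, 1, −4], [0, 0, 8]]
Q^3 = [[16, 0, −16], [22, 1, −4], [−16, 0, −16]]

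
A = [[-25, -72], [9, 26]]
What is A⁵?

tr A = 1 and det A = -2, so the characteristic polynomial is λ² − (1)λ + (-2) with roots -1 and 2.
Eigenvectors give P = [[-3, -8], [1, 3]] with P⁻¹ = [[-3, -8], [1, 3]], and A = P·diag(-1, 2)·P⁻¹.
Then A⁵ = P·diag(-1, 32)·P⁻¹ = [[3, -256], [-1, 96]] · [[-3, -8], [1, 3]] = [[-265, -792], [99, 296]].

[[-265, -792], [99, 296]]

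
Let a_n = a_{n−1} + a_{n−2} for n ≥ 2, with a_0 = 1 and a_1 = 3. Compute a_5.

18

With companion matrix A = [[1, 1], [1, 0]], [a_n, a_{n−1}]ᵀ = A·[a_{n−1}, a_{n−2}]ᵀ, so [a_5, a_4]ᵀ = A⁴·[a_1, a_0]ᵀ.
A⁴ = [[5, 3], [3, 2]], giving [a_5, a_4]ᵀ = [[18], [11]].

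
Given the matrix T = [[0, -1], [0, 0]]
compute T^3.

T^2 = [[0, 0], [0, 0]]
T^3 = [[0, 0], [0, 0]]

[[0, 0], [0, 0]]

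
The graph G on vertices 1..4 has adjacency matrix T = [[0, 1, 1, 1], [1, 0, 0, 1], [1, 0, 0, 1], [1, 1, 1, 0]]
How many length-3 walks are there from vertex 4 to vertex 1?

5

The number of length-3 walks from vertex 4 to vertex 1 is entry (4,1) of T³, where T is the adjacency matrix.
T² = [[3, 1, 1, 2], [1, 2, 2, 1], [1, 2, 2, 1], [2, 1, 1, 3]]
T³ = [[4, 5, 5, 5], [5, 2, 2, 5], [5, 2, 2, 5], [5, 5, 5, 4]]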